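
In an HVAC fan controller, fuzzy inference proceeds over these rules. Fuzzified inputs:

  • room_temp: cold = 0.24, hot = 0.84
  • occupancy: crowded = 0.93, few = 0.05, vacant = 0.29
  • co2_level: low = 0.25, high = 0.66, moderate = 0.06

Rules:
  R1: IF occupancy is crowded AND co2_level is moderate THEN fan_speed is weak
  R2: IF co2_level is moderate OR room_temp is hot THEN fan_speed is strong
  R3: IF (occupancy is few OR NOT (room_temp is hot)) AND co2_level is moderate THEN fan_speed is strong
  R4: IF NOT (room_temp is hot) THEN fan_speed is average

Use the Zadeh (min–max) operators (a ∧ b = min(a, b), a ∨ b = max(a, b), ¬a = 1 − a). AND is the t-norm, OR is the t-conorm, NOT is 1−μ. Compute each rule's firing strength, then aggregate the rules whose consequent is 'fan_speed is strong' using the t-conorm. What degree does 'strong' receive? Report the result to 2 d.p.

R1: crowded=0.93, moderate=0.06; AND[min(a, b)] → w = 0.06
R2: moderate=0.06, hot=0.84; OR[max(a, b)] → w = 0.84
R3: (few=0.05 OR ¬hot=1−0.84=0.16) = 0.16; AND[min(a, b)] with moderate=0.06 → w = 0.06
R4: ¬hot=1−0.84=0.16 → w = 0.16
Rules with consequent 'strong': {R2, R3} → strengths 0.84, 0.06
Aggregate via t-conorm [max(a, b)]: 0.84

0.84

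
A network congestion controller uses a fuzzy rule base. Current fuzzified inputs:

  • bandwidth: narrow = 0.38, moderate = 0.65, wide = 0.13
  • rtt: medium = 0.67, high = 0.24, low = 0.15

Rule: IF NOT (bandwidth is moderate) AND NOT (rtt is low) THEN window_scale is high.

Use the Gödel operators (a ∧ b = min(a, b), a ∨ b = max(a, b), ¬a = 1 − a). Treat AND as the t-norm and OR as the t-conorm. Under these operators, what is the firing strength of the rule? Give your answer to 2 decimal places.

firing strength: ¬moderate=1−0.65=0.35, ¬low=1−0.15=0.85; AND[min(a, b)] → w = 0.35

0.35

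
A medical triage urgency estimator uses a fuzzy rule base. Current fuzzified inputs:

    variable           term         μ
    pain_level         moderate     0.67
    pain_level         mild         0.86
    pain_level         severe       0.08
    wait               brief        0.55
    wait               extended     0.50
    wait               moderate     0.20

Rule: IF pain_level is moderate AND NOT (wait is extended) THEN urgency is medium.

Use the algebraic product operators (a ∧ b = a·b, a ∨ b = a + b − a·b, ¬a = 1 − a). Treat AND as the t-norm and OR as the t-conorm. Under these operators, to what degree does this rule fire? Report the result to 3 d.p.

firing strength: moderate=0.67, ¬extended=1−0.50=0.50; AND[a·b] → w = 0.3350

0.335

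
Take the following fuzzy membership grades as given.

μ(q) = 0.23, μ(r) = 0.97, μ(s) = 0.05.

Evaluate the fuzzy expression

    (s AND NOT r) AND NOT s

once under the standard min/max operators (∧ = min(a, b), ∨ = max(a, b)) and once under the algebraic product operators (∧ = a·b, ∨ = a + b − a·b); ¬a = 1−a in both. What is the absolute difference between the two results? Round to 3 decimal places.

Under standard min/max:
  NOT r = 1 − 0.97 = 0.03
  s AND NOT r = min(a, b) on (0.05, 0.03) = 0.03
  NOT s = 1 − 0.05 = 0.95
  (s AND NOT r) AND NOT s = min(a, b) on (0.03, 0.95) = 0.03
  → value = 0.0300
Under algebraic product:
  NOT r = 1 − 0.9700 = 0.0300
  s AND NOT r = a·b on (0.0500, 0.0300) = 0.0015
  NOT s = 1 − 0.0500 = 0.9500
  (s AND NOT r) AND NOT s = a·b on (0.0015, 0.9500) = 0.0014
  → value = 0.0014
|0.0300 − 0.0014| = 0.029

0.029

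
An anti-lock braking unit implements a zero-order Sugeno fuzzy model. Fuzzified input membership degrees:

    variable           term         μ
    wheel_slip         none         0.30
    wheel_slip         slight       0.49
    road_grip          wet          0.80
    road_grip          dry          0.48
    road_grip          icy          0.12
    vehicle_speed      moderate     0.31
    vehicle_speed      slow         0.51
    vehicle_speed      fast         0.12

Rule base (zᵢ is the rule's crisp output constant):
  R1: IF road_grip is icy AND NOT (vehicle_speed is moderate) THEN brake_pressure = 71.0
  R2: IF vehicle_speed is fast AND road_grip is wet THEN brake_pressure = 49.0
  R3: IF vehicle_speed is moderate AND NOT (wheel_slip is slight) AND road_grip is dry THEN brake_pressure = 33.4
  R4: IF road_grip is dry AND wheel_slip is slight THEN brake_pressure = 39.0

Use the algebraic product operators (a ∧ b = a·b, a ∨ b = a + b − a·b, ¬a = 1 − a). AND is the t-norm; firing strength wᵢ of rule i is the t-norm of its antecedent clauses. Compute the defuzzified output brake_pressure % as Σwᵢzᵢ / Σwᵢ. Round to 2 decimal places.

45.50

R1 (z=71.0): icy=0.12, ¬moderate=1−0.31=0.69; AND[a·b] → w = 0.0828
R2 (z=49.0): fast=0.12, wet=0.80; AND[a·b] → w = 0.0960
R3 (z=33.4): moderate=0.31, ¬slight=1−0.49=0.51, dry=0.48; AND[a·b] → w = 0.0759
R4 (z=39.0): dry=0.48, slight=0.49; AND[a·b] → w = 0.2352
Weighted average = (0.0828·71.0 + 0.0960·49.0 + 0.0759·33.4 + 0.2352·39.0) / (0.0828 + 0.0960 + 0.0759 + 0.2352)
  = 22.2903 / 0.4899 = 45.50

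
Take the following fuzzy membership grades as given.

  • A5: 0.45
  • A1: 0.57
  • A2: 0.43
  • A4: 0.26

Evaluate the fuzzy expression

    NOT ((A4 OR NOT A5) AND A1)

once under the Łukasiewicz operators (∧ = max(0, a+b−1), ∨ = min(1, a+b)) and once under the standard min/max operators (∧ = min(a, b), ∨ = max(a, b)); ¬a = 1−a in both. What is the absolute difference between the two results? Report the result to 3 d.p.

Under Łukasiewicz:
  NOT A5 = 1 − 0.45 = 0.55
  A4 OR NOT A5 = min(1, a+b) on (0.26, 0.55) = 0.81
  (A4 OR NOT A5) AND A1 = max(0, a+b−1) on (0.81, 0.57) = 0.38
  NOT ((A4 OR NOT A5) AND A1) = 1 − 0.38 = 0.62
  → value = 0.6200
Under standard min/max:
  NOT A5 = 1 − 0.45 = 0.55
  A4 OR NOT A5 = max(a, b) on (0.26, 0.55) = 0.55
  (A4 OR NOT A5) AND A1 = min(a, b) on (0.55, 0.57) = 0.55
  NOT ((A4 OR NOT A5) AND A1) = 1 − 0.55 = 0.45
  → value = 0.4500
|0.6200 − 0.4500| = 0.170

0.170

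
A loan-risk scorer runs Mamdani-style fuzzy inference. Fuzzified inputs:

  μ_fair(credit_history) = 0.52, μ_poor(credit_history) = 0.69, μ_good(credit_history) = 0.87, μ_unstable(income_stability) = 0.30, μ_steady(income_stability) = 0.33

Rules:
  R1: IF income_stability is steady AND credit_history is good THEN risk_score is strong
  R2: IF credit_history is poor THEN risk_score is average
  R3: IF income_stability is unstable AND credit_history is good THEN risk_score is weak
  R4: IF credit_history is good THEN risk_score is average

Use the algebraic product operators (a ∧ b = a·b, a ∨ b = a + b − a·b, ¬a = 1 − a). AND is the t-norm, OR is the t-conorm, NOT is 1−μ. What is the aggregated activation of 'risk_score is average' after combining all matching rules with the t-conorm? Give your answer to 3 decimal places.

0.960

R1: steady=0.33, good=0.87; AND[a·b] → w = 0.2871
R2: poor=0.69 → w = 0.6900
R3: unstable=0.30, good=0.87; AND[a·b] → w = 0.2610
R4: good=0.87 → w = 0.8700
Rules with consequent 'average': {R2, R4} → strengths 0.6900, 0.8700
Aggregate via t-conorm [a + b − a·b]: 0.9597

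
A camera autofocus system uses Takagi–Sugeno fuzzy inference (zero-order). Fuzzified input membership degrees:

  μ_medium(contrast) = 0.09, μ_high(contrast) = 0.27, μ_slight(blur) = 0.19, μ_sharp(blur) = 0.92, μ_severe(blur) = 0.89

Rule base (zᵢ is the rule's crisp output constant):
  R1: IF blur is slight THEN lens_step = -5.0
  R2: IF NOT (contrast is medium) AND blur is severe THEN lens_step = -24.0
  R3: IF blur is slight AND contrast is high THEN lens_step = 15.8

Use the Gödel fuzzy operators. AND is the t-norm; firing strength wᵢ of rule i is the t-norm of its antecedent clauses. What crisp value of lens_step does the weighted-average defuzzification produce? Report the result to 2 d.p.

-15.20

R1 (z=-5.0): slight=0.19 → w = 0.19
R2 (z=-24.0): ¬medium=1−0.09=0.91, severe=0.89; AND[min(a, b)] → w = 0.89
R3 (z=15.8): slight=0.19, high=0.27; AND[min(a, b)] → w = 0.19
Weighted average = (0.19·-5.0 + 0.89·-24.0 + 0.19·15.8) / (0.19 + 0.89 + 0.19)
  = -19.3080 / 1.2700 = -15.20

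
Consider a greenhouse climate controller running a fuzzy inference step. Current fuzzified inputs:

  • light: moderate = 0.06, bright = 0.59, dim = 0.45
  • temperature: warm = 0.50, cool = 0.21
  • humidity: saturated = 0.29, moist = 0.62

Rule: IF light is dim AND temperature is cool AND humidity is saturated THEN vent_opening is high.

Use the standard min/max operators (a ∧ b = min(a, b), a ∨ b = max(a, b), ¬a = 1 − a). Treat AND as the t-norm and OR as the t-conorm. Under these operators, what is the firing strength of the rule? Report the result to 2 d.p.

0.21

firing strength: dim=0.45, cool=0.21, saturated=0.29; AND[min(a, b)] → w = 0.21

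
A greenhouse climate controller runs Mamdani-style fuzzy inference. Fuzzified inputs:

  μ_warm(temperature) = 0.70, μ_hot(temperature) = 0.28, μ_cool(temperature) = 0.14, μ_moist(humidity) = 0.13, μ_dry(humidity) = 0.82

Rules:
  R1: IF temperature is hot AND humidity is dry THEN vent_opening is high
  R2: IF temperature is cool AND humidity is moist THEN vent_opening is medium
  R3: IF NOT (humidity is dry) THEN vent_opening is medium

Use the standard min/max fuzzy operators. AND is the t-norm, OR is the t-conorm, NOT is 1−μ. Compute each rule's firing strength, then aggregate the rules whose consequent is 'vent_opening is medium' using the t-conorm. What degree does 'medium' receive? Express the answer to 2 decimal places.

R1: hot=0.28, dry=0.82; AND[min(a, b)] → w = 0.28
R2: cool=0.14, moist=0.13; AND[min(a, b)] → w = 0.13
R3: ¬dry=1−0.82=0.18 → w = 0.18
Rules with consequent 'medium': {R2, R3} → strengths 0.13, 0.18
Aggregate via t-conorm [max(a, b)]: 0.18

0.18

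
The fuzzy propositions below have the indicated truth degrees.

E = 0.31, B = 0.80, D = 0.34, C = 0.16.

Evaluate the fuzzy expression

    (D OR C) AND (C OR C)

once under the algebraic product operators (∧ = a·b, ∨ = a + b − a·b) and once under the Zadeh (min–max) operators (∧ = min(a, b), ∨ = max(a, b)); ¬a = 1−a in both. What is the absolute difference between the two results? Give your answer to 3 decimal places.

Under algebraic product:
  D OR C = a + b − a·b on (0.3400, 0.1600) = 0.4456
  C OR C = a + b − a·b on (0.1600, 0.1600) = 0.2944
  (D OR C) AND (C OR C) = a·b on (0.4456, 0.2944) = 0.1312
  → value = 0.1312
Under Zadeh (min–max):
  D OR C = max(a, b) on (0.34, 0.16) = 0.34
  C OR C = max(a, b) on (0.16, 0.16) = 0.16
  (D OR C) AND (C OR C) = min(a, b) on (0.34, 0.16) = 0.16
  → value = 0.1600
|0.1312 − 0.1600| = 0.029

0.029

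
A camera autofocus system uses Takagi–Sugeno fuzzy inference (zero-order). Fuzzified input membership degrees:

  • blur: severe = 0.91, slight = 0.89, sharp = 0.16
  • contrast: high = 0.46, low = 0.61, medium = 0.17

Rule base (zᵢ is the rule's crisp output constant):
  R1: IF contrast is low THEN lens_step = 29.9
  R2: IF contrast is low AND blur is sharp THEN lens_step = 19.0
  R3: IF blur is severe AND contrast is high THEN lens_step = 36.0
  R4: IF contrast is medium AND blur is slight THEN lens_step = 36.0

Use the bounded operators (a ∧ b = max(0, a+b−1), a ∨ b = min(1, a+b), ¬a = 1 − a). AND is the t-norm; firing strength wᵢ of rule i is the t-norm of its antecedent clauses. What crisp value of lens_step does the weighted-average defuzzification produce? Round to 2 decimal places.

R1 (z=29.9): low=0.61 → w = 0.61
R2 (z=19.0): low=0.61, sharp=0.16; AND[max(0, a+b−1)] → w = 0.00
R3 (z=36.0): severe=0.91, high=0.46; AND[max(0, a+b−1)] → w = 0.37
R4 (z=36.0): medium=0.17, slight=0.89; AND[max(0, a+b−1)] → w = 0.06
Weighted average = (0.61·29.9 + 0.00·19.0 + 0.37·36.0 + 0.06·36.0) / (0.61 + 0.00 + 0.37 + 0.06)
  = 33.7190 / 1.0400 = 32.42

32.42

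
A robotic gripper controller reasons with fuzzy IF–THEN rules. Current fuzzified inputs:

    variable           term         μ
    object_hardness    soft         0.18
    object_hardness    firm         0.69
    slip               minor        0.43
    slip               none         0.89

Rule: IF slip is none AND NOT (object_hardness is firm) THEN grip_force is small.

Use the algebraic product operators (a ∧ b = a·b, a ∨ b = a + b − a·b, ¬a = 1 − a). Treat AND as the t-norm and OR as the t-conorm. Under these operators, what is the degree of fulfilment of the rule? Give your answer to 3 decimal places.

firing strength: none=0.89, ¬firm=1−0.69=0.31; AND[a·b] → w = 0.2759

0.276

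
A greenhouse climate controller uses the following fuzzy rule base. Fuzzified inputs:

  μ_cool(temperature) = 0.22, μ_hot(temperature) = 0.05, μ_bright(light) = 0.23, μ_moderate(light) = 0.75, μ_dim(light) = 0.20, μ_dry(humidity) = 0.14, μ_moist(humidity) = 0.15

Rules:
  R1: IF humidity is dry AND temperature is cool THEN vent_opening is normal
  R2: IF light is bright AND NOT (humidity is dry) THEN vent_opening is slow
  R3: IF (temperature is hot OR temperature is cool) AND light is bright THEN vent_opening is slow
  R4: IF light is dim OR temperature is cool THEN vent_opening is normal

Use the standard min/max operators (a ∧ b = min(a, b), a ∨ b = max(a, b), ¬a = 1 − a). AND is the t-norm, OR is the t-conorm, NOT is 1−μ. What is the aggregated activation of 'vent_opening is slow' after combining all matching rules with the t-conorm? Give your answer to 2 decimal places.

0.23

R1: dry=0.14, cool=0.22; AND[min(a, b)] → w = 0.14
R2: bright=0.23, ¬dry=1−0.14=0.86; AND[min(a, b)] → w = 0.23
R3: (hot=0.05 OR cool=0.22) = 0.22; AND[min(a, b)] with bright=0.23 → w = 0.22
R4: dim=0.20, cool=0.22; OR[max(a, b)] → w = 0.22
Rules with consequent 'slow': {R2, R3} → strengths 0.23, 0.22
Aggregate via t-conorm [max(a, b)]: 0.23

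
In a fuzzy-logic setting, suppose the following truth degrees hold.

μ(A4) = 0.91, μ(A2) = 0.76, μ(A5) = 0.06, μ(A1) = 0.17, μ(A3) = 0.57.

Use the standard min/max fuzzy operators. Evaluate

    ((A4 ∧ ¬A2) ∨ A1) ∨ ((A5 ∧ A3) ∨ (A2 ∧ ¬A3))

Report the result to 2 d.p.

¬A2 = 1 − 0.76 = 0.24
A4 ∧ ¬A2 = min(a, b) on (0.91, 0.24) = 0.24
(A4 ∧ ¬A2) ∨ A1 = max(a, b) on (0.24, 0.17) = 0.24
A5 ∧ A3 = min(a, b) on (0.06, 0.57) = 0.06
¬A3 = 1 − 0.57 = 0.43
A2 ∧ ¬A3 = min(a, b) on (0.76, 0.43) = 0.43
(A5 ∧ A3) ∨ (A2 ∧ ¬A3) = max(a, b) on (0.06, 0.43) = 0.43
((A4 ∧ ¬A2) ∨ A1) ∨ ((A5 ∧ A3) ∨ (A2 ∧ ¬A3)) = max(a, b) on (0.24, 0.43) = 0.43

0.43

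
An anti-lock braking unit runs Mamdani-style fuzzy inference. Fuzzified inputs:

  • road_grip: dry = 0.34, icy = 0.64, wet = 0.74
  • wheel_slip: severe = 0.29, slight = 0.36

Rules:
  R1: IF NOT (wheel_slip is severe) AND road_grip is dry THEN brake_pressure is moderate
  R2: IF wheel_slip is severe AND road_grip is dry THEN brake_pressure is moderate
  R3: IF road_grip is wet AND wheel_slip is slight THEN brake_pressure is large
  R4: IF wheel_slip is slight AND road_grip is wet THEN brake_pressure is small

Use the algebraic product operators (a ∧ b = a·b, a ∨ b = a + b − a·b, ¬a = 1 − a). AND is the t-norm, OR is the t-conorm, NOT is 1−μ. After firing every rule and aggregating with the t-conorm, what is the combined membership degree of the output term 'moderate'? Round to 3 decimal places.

R1: ¬severe=1−0.29=0.71, dry=0.34; AND[a·b] → w = 0.2414
R2: severe=0.29, dry=0.34; AND[a·b] → w = 0.0986
R3: wet=0.74, slight=0.36; AND[a·b] → w = 0.2664
R4: slight=0.36, wet=0.74; AND[a·b] → w = 0.2664
Rules with consequent 'moderate': {R1, R2} → strengths 0.2414, 0.0986
Aggregate via t-conorm [a + b − a·b]: 0.3162

0.316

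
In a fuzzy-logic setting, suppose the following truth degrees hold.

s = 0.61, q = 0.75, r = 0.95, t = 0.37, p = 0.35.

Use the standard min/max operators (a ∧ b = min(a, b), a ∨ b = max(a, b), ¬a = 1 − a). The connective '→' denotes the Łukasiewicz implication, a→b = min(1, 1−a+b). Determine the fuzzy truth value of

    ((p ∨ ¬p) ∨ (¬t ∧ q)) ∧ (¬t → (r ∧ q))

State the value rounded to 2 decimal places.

0.65

¬p = 1 − 0.35 = 0.65
p ∨ ¬p = max(a, b) on (0.35, 0.65) = 0.65
¬t = 1 − 0.37 = 0.63
¬t ∧ q = min(a, b) on (0.63, 0.75) = 0.63
(p ∨ ¬p) ∨ (¬t ∧ q) = max(a, b) on (0.65, 0.63) = 0.65
¬t = 1 − 0.37 = 0.63
r ∧ q = min(a, b) on (0.95, 0.75) = 0.75
¬t → (r ∧ q)  [Łukasiewicz: min(1, 1−a+b)] with a=0.63, b=0.75 → 1.00
((p ∨ ¬p) ∨ (¬t ∧ q)) ∧ (¬t → (r ∧ q)) = min(a, b) on (0.65, 1.00) = 0.65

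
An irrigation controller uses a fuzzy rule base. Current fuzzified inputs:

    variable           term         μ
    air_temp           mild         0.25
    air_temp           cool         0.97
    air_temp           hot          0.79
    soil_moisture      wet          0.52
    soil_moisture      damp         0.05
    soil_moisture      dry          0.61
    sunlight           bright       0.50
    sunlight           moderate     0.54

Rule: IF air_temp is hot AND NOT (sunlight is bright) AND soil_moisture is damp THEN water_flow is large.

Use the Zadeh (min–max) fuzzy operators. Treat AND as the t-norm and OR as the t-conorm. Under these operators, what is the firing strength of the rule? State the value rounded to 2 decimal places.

firing strength: hot=0.79, ¬bright=1−0.50=0.50, damp=0.05; AND[min(a, b)] → w = 0.05

0.05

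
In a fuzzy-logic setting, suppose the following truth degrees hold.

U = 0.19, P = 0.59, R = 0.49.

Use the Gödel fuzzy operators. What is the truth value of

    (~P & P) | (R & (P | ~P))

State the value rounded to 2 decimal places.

~P = 1 − 0.59 = 0.41
~P & P = min(a, b) on (0.41, 0.59) = 0.41
~P = 1 − 0.59 = 0.41
P | ~P = max(a, b) on (0.59, 0.41) = 0.59
R & (P | ~P) = min(a, b) on (0.49, 0.59) = 0.49
(~P & P) | (R & (P | ~P)) = max(a, b) on (0.41, 0.49) = 0.49

0.49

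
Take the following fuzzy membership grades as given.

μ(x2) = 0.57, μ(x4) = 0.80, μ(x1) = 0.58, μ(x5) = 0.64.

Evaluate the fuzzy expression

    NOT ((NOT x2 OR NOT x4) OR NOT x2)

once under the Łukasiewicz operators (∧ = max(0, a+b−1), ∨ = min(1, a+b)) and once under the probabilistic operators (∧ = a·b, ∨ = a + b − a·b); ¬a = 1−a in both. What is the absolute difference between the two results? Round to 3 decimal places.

0.260

Under Łukasiewicz:
  NOT x2 = 1 − 0.57 = 0.43
  NOT x4 = 1 − 0.80 = 0.20
  NOT x2 OR NOT x4 = min(1, a+b) on (0.43, 0.20) = 0.63
  NOT x2 = 1 − 0.57 = 0.43
  (NOT x2 OR NOT x4) OR NOT x2 = min(1, a+b) on (0.63, 0.43) = 1.00
  NOT ((NOT x2 OR NOT x4) OR NOT x2) = 1 − 1.00 = 0.00
  → value = 0.0000
Under probabilistic:
  NOT x2 = 1 − 0.5700 = 0.4300
  NOT x4 = 1 − 0.8000 = 0.2000
  NOT x2 OR NOT x4 = a + b − a·b on (0.4300, 0.2000) = 0.5440
  NOT x2 = 1 − 0.5700 = 0.4300
  (NOT x2 OR NOT x4) OR NOT x2 = a + b − a·b on (0.5440, 0.4300) = 0.7401
  NOT ((NOT x2 OR NOT x4) OR NOT x2) = 1 − 0.7401 = 0.2599
  → value = 0.2599
|0.0000 − 0.2599| = 0.260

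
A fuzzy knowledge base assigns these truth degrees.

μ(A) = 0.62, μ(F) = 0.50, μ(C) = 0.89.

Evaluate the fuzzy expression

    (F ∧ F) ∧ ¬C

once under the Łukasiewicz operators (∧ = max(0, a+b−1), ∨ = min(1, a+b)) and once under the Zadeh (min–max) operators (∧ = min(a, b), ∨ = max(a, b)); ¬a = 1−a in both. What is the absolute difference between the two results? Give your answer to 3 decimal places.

Under Łukasiewicz:
  F ∧ F = max(0, a+b−1) on (0.50, 0.50) = 0.00
  ¬C = 1 − 0.89 = 0.11
  (F ∧ F) ∧ ¬C = max(0, a+b−1) on (0.00, 0.11) = 0.00
  → value = 0.0000
Under Zadeh (min–max):
  F ∧ F = min(a, b) on (0.50, 0.50) = 0.50
  ¬C = 1 − 0.89 = 0.11
  (F ∧ F) ∧ ¬C = min(a, b) on (0.50, 0.11) = 0.11
  → value = 0.1100
|0.0000 − 0.1100| = 0.110

0.110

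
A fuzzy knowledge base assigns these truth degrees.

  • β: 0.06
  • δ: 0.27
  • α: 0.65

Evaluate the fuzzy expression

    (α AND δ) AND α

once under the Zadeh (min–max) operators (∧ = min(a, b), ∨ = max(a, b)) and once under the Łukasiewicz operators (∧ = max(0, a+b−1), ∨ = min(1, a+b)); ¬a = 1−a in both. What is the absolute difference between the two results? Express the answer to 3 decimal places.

0.270

Under Zadeh (min–max):
  α AND δ = min(a, b) on (0.65, 0.27) = 0.27
  (α AND δ) AND α = min(a, b) on (0.27, 0.65) = 0.27
  → value = 0.2700
Under Łukasiewicz:
  α AND δ = max(0, a+b−1) on (0.65, 0.27) = 0.00
  (α AND δ) AND α = max(0, a+b−1) on (0.00, 0.65) = 0.00
  → value = 0.0000
|0.2700 − 0.0000| = 0.270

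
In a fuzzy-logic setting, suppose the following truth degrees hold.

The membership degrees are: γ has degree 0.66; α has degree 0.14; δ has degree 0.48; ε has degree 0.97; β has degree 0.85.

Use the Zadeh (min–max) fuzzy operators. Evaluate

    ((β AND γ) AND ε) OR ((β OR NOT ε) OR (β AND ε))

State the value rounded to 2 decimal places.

β AND γ = min(a, b) on (0.85, 0.66) = 0.66
(β AND γ) AND ε = min(a, b) on (0.66, 0.97) = 0.66
NOT ε = 1 − 0.97 = 0.03
β OR NOT ε = max(a, b) on (0.85, 0.03) = 0.85
β AND ε = min(a, b) on (0.85, 0.97) = 0.85
(β OR NOT ε) OR (β AND ε) = max(a, b) on (0.85, 0.85) = 0.85
((β AND γ) AND ε) OR ((β OR NOT ε) OR (β AND ε)) = max(a, b) on (0.66, 0.85) = 0.85

0.85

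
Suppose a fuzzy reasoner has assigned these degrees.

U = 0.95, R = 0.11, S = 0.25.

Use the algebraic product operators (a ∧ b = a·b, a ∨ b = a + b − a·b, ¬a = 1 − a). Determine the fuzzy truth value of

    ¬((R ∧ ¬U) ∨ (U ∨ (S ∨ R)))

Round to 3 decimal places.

¬U = 1 − 0.9500 = 0.0500
R ∧ ¬U = a·b on (0.1100, 0.0500) = 0.0055
S ∨ R = a + b − a·b on (0.2500, 0.1100) = 0.3325
U ∨ (S ∨ R) = a + b − a·b on (0.9500, 0.3325) = 0.9666
(R ∧ ¬U) ∨ (U ∨ (S ∨ R)) = a + b − a·b on (0.0055, 0.9666) = 0.9668
¬((R ∧ ¬U) ∨ (U ∨ (S ∨ R))) = 1 − 0.9668 = 0.0332

0.033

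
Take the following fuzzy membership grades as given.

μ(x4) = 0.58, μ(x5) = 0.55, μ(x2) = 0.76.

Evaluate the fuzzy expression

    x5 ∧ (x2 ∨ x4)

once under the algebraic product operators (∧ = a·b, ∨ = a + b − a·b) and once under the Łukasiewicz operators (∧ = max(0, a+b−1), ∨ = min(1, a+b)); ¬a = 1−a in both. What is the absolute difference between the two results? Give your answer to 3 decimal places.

Under algebraic product:
  x2 ∨ x4 = a + b − a·b on (0.7600, 0.5800) = 0.8992
  x5 ∧ (x2 ∨ x4) = a·b on (0.5500, 0.8992) = 0.4946
  → value = 0.4946
Under Łukasiewicz:
  x2 ∨ x4 = min(1, a+b) on (0.76, 0.58) = 1.00
  x5 ∧ (x2 ∨ x4) = max(0, a+b−1) on (0.55, 1.00) = 0.55
  → value = 0.5500
|0.4946 − 0.5500| = 0.055

0.055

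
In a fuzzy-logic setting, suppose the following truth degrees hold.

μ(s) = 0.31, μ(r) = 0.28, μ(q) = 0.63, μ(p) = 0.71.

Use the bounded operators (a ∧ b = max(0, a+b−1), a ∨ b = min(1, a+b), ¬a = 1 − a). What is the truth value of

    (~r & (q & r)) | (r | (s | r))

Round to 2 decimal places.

~r = 1 − 0.28 = 0.72
q & r = max(0, a+b−1) on (0.63, 0.28) = 0.00
~r & (q & r) = max(0, a+b−1) on (0.72, 0.00) = 0.00
s | r = min(1, a+b) on (0.31, 0.28) = 0.59
r | (s | r) = min(1, a+b) on (0.28, 0.59) = 0.87
(~r & (q & r)) | (r | (s | r)) = min(1, a+b) on (0.00, 0.87) = 0.87

0.87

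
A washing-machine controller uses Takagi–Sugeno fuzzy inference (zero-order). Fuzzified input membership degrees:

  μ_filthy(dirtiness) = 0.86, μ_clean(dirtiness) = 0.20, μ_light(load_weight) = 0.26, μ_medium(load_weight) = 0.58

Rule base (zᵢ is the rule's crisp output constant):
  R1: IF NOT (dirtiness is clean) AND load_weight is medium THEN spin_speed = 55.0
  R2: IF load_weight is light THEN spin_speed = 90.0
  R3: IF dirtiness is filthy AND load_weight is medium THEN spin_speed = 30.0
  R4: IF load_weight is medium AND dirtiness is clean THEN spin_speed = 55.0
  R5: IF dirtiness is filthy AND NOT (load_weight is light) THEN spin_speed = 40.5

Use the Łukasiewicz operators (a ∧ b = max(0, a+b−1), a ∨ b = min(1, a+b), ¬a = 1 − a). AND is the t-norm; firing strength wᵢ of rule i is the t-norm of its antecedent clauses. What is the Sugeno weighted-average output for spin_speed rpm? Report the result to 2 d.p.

48.69

R1 (z=55.0): ¬clean=1−0.20=0.80, medium=0.58; AND[max(0, a+b−1)] → w = 0.38
R2 (z=90.0): light=0.26 → w = 0.26
R3 (z=30.0): filthy=0.86, medium=0.58; AND[max(0, a+b−1)] → w = 0.44
R4 (z=55.0): medium=0.58, clean=0.20; AND[max(0, a+b−1)] → w = 0.00
R5 (z=40.5): filthy=0.86, ¬light=1−0.26=0.74; AND[max(0, a+b−1)] → w = 0.60
Weighted average = (0.38·55.0 + 0.26·90.0 + 0.44·30.0 + 0.00·55.0 + 0.60·40.5) / (0.38 + 0.26 + 0.44 + 0.00 + 0.60)
  = 81.8000 / 1.6800 = 48.69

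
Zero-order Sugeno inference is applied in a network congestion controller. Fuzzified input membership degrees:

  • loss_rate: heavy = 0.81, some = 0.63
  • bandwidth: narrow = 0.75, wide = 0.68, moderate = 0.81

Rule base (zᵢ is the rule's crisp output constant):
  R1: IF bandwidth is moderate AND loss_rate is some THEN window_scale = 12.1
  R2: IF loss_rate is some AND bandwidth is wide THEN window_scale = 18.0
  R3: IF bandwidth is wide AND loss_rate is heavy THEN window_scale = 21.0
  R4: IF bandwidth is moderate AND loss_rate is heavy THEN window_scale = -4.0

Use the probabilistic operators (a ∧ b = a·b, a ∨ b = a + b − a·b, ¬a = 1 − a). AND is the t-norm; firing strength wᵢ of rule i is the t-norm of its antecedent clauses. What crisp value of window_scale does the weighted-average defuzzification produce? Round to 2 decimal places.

R1 (z=12.1): moderate=0.81, some=0.63; AND[a·b] → w = 0.5103
R2 (z=18.0): some=0.63, wide=0.68; AND[a·b] → w = 0.4284
R3 (z=21.0): wide=0.68, heavy=0.81; AND[a·b] → w = 0.5508
R4 (z=-4.0): moderate=0.81, heavy=0.81; AND[a·b] → w = 0.6561
Weighted average = (0.5103·12.1 + 0.4284·18.0 + 0.5508·21.0 + 0.6561·-4.0) / (0.5103 + 0.4284 + 0.5508 + 0.6561)
  = 22.8282 / 2.1456 = 10.64

10.64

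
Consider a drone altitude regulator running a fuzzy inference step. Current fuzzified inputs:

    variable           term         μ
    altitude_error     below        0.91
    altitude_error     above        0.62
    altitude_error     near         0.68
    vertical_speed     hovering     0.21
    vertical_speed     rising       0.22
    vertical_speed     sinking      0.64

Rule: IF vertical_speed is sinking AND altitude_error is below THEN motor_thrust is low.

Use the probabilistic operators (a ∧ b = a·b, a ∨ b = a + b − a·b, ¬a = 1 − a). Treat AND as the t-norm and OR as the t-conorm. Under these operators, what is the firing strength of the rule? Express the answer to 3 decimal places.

firing strength: sinking=0.64, below=0.91; AND[a·b] → w = 0.5824

0.582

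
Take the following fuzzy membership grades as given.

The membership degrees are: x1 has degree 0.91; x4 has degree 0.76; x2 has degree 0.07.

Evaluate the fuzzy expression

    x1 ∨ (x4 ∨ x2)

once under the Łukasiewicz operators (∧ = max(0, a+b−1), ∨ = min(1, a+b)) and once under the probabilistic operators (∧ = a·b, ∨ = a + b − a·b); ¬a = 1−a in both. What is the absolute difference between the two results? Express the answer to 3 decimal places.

Under Łukasiewicz:
  x4 ∨ x2 = min(1, a+b) on (0.76, 0.07) = 0.83
  x1 ∨ (x4 ∨ x2) = min(1, a+b) on (0.91, 0.83) = 1.00
  → value = 1.0000
Under probabilistic:
  x4 ∨ x2 = a + b − a·b on (0.7600, 0.0700) = 0.7768
  x1 ∨ (x4 ∨ x2) = a + b − a·b on (0.9100, 0.7768) = 0.9799
  → value = 0.9799
|1.0000 − 0.9799| = 0.020

0.020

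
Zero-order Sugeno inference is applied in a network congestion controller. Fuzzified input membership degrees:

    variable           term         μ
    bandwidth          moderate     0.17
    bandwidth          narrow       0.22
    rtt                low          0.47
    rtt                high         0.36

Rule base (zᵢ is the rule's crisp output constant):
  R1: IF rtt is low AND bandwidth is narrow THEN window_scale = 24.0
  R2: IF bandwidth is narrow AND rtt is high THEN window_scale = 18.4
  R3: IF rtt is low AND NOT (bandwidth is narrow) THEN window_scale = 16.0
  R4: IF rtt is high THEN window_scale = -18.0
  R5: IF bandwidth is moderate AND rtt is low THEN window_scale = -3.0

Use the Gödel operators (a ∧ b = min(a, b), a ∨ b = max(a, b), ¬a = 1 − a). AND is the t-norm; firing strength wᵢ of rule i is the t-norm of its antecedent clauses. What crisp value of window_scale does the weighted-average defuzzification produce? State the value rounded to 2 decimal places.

R1 (z=24.0): low=0.47, narrow=0.22; AND[min(a, b)] → w = 0.22
R2 (z=18.4): narrow=0.22, high=0.36; AND[min(a, b)] → w = 0.22
R3 (z=16.0): low=0.47, ¬narrow=1−0.22=0.78; AND[min(a, b)] → w = 0.47
R4 (z=-18.0): high=0.36 → w = 0.36
R5 (z=-3.0): moderate=0.17, low=0.47; AND[min(a, b)] → w = 0.17
Weighted average = (0.22·24.0 + 0.22·18.4 + 0.47·16.0 + 0.36·-18.0 + 0.17·-3.0) / (0.22 + 0.22 + 0.47 + 0.36 + 0.17)
  = 9.8580 / 1.4400 = 6.85

6.85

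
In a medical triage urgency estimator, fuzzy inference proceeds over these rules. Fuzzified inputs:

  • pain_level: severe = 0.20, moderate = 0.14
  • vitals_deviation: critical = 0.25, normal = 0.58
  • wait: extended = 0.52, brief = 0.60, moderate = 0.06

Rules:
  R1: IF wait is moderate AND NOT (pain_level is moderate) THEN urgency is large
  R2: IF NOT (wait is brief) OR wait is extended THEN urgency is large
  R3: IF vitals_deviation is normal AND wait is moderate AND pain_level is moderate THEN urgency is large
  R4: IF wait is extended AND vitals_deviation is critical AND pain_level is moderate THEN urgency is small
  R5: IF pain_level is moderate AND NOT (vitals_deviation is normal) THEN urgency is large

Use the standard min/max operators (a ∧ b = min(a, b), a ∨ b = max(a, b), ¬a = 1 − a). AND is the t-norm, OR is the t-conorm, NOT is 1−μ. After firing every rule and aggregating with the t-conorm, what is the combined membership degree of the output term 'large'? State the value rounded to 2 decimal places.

R1: moderate=0.06, ¬moderate=1−0.14=0.86; AND[min(a, b)] → w = 0.06
R2: ¬brief=1−0.60=0.40, extended=0.52; OR[max(a, b)] → w = 0.52
R3: normal=0.58, moderate=0.06, moderate=0.14; AND[min(a, b)] → w = 0.06
R4: extended=0.52, critical=0.25, moderate=0.14; AND[min(a, b)] → w = 0.14
R5: moderate=0.14, ¬normal=1−0.58=0.42; AND[min(a, b)] → w = 0.14
Rules with consequent 'large': {R1, R2, R3, R5} → strengths 0.06, 0.52, 0.06, 0.14
Aggregate via t-conorm [max(a, b)]: 0.52

0.52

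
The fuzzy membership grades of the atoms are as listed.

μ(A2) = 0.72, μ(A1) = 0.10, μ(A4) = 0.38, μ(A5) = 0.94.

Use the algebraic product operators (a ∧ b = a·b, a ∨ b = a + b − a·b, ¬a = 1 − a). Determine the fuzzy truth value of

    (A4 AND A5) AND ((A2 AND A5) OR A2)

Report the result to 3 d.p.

A4 AND A5 = a·b on (0.3800, 0.9400) = 0.3572
A2 AND A5 = a·b on (0.7200, 0.9400) = 0.6768
(A2 AND A5) OR A2 = a + b − a·b on (0.6768, 0.7200) = 0.9095
(A4 AND A5) AND ((A2 AND A5) OR A2) = a·b on (0.3572, 0.9095) = 0.3249

0.325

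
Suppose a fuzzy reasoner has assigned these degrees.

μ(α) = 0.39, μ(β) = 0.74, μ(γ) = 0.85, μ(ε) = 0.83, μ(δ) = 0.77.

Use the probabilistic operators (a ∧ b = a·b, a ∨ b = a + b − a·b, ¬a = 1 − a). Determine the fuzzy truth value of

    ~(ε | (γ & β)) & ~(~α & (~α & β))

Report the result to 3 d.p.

0.046

γ & β = a·b on (0.8500, 0.7400) = 0.6290
ε | (γ & β) = a + b − a·b on (0.8300, 0.6290) = 0.9369
~(ε | (γ & β)) = 1 − 0.9369 = 0.0631
~α = 1 − 0.3900 = 0.6100
~α = 1 − 0.3900 = 0.6100
~α & β = a·b on (0.6100, 0.7400) = 0.4514
~α & (~α & β) = a·b on (0.6100, 0.4514) = 0.2754
~(~α & (~α & β)) = 1 − 0.2754 = 0.7246
~(ε | (γ & β)) & ~(~α & (~α & β)) = a·b on (0.0631, 0.7246) = 0.0457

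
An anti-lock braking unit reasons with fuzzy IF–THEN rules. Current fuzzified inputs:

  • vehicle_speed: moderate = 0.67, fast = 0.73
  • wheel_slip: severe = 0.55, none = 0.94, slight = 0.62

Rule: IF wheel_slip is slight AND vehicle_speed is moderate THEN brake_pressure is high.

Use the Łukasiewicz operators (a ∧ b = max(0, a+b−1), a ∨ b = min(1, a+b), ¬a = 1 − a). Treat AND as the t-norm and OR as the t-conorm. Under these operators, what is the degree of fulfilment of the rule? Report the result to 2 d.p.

firing strength: slight=0.62, moderate=0.67; AND[max(0, a+b−1)] → w = 0.29

0.29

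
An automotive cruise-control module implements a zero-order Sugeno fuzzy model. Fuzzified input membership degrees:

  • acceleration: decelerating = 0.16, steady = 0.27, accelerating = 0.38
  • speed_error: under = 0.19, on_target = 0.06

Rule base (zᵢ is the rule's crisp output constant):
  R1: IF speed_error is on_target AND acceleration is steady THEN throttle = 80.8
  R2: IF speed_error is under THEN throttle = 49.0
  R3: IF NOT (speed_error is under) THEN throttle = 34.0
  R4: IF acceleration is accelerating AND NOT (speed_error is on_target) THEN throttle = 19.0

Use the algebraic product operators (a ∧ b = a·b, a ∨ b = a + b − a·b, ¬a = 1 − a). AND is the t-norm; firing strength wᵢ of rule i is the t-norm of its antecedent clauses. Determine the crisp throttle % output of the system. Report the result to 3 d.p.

32.726

R1 (z=80.8): on_target=0.06, steady=0.27; AND[a·b] → w = 0.0162
R2 (z=49.0): under=0.19 → w = 0.1900
R3 (z=34.0): ¬under=1−0.19=0.81 → w = 0.8100
R4 (z=19.0): accelerating=0.38, ¬on_target=1−0.06=0.94; AND[a·b] → w = 0.3572
Weighted average = (0.0162·80.8 + 0.1900·49.0 + 0.8100·34.0 + 0.3572·19.0) / (0.0162 + 0.1900 + 0.8100 + 0.3572)
  = 44.9458 / 1.3734 = 32.726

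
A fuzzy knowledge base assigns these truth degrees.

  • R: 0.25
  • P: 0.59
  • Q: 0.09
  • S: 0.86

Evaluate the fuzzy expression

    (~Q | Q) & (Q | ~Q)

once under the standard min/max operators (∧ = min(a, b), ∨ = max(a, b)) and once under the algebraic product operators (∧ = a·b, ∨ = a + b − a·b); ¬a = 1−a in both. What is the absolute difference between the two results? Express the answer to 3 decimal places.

Under standard min/max:
  ~Q = 1 − 0.09 = 0.91
  ~Q | Q = max(a, b) on (0.91, 0.09) = 0.91
  ~Q = 1 − 0.09 = 0.91
  Q | ~Q = max(a, b) on (0.09, 0.91) = 0.91
  (~Q | Q) & (Q | ~Q) = min(a, b) on (0.91, 0.91) = 0.91
  → value = 0.9100
Under algebraic product:
  ~Q = 1 − 0.0900 = 0.9100
  ~Q | Q = a + b − a·b on (0.9100, 0.0900) = 0.9181
  ~Q = 1 − 0.0900 = 0.9100
  Q | ~Q = a + b − a·b on (0.0900, 0.9100) = 0.9181
  (~Q | Q) & (Q | ~Q) = a·b on (0.9181, 0.9181) = 0.8429
  → value = 0.8429
|0.9100 − 0.8429| = 0.067

0.067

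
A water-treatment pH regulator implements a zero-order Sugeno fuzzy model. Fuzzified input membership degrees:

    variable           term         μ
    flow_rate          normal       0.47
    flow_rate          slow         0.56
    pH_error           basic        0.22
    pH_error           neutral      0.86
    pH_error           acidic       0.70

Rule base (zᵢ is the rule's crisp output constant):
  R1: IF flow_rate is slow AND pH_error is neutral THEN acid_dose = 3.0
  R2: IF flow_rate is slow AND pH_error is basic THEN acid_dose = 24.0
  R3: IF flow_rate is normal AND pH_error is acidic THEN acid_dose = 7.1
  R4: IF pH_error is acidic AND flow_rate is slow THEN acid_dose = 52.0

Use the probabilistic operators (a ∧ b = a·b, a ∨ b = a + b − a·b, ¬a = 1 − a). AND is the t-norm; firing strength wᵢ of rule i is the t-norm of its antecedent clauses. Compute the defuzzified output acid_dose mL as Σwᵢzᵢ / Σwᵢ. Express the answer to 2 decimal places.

20.46

R1 (z=3.0): slow=0.56, neutral=0.86; AND[a·b] → w = 0.4816
R2 (z=24.0): slow=0.56, basic=0.22; AND[a·b] → w = 0.1232
R3 (z=7.1): normal=0.47, acidic=0.70; AND[a·b] → w = 0.3290
R4 (z=52.0): acidic=0.70, slow=0.56; AND[a·b] → w = 0.3920
Weighted average = (0.4816·3.0 + 0.1232·24.0 + 0.3290·7.1 + 0.3920·52.0) / (0.4816 + 0.1232 + 0.3290 + 0.3920)
  = 27.1215 / 1.3258 = 20.46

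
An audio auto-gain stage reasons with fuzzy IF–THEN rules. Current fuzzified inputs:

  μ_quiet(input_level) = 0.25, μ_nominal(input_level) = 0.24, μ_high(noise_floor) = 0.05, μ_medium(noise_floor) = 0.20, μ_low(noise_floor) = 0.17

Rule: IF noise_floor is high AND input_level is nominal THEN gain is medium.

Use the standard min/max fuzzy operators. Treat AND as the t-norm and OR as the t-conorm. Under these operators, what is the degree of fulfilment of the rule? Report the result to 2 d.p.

firing strength: high=0.05, nominal=0.24; AND[min(a, b)] → w = 0.05

0.05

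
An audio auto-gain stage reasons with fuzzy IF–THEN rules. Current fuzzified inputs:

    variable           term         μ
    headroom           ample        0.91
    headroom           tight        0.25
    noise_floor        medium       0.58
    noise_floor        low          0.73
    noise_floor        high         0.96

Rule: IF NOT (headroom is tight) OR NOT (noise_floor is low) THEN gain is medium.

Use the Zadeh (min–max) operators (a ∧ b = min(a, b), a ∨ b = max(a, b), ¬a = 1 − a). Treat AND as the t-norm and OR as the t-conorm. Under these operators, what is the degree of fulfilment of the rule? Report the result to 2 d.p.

firing strength: ¬tight=1−0.25=0.75, ¬low=1−0.73=0.27; OR[max(a, b)] → w = 0.75

0.75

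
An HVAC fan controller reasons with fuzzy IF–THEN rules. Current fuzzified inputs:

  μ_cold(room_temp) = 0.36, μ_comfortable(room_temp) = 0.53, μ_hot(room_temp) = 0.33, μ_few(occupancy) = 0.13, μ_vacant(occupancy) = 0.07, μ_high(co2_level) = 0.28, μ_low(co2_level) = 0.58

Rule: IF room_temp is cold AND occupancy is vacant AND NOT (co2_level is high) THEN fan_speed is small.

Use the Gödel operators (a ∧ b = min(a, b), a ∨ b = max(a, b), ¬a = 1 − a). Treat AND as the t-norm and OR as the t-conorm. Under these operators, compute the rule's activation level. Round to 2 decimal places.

0.07

firing strength: cold=0.36, vacant=0.07, ¬high=1−0.28=0.72; AND[min(a, b)] → w = 0.07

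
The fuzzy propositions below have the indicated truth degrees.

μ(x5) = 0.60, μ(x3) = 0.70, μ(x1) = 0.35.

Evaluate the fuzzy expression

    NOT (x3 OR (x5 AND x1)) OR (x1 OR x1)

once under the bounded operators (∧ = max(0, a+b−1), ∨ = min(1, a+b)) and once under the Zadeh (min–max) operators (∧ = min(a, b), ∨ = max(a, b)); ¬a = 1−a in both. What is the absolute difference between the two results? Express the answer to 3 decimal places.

0.650

Under bounded:
  x5 AND x1 = max(0, a+b−1) on (0.60, 0.35) = 0.00
  x3 OR (x5 AND x1) = min(1, a+b) on (0.70, 0.00) = 0.70
  NOT (x3 OR (x5 AND x1)) = 1 − 0.70 = 0.30
  x1 OR x1 = min(1, a+b) on (0.35, 0.35) = 0.70
  NOT (x3 OR (x5 AND x1)) OR (x1 OR x1) = min(1, a+b) on (0.30, 0.70) = 1.00
  → value = 1.0000
Under Zadeh (min–max):
  x5 AND x1 = min(a, b) on (0.60, 0.35) = 0.35
  x3 OR (x5 AND x1) = max(a, b) on (0.70, 0.35) = 0.70
  NOT (x3 OR (x5 AND x1)) = 1 − 0.70 = 0.30
  x1 OR x1 = max(a, b) on (0.35, 0.35) = 0.35
  NOT (x3 OR (x5 AND x1)) OR (x1 OR x1) = max(a, b) on (0.30, 0.35) = 0.35
  → value = 0.3500
|1.0000 − 0.3500| = 0.650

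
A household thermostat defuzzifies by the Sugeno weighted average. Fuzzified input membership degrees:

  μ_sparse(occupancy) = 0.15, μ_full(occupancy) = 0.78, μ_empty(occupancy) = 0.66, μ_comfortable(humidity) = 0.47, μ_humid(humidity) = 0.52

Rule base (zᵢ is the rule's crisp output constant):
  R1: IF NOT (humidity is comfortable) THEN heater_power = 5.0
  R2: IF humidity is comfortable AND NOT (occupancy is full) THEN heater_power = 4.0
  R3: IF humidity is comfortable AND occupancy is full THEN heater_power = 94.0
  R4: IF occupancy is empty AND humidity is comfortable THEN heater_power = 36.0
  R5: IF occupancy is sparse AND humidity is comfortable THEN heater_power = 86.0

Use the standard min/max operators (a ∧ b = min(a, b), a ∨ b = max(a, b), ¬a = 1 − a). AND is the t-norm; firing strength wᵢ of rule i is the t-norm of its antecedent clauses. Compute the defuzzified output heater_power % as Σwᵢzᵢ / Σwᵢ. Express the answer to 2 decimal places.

42.14

R1 (z=5.0): ¬comfortable=1−0.47=0.53 → w = 0.53
R2 (z=4.0): comfortable=0.47, ¬full=1−0.78=0.22; AND[min(a, b)] → w = 0.22
R3 (z=94.0): comfortable=0.47, full=0.78; AND[min(a, b)] → w = 0.47
R4 (z=36.0): empty=0.66, comfortable=0.47; AND[min(a, b)] → w = 0.47
R5 (z=86.0): sparse=0.15, comfortable=0.47; AND[min(a, b)] → w = 0.15
Weighted average = (0.53·5.0 + 0.22·4.0 + 0.47·94.0 + 0.47·36.0 + 0.15·86.0) / (0.53 + 0.22 + 0.47 + 0.47 + 0.15)
  = 77.5300 / 1.8400 = 42.14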